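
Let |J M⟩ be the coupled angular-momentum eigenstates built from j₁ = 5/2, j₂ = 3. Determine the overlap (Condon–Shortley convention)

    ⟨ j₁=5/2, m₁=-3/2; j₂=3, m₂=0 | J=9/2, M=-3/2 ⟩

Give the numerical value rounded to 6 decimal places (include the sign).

−√(45/154) ≈ -0.540562

j₁+j₂−J=1  J+j₁−j₂=4  J−j₁+j₂=5  j₁+j₂+J+1=11
(j₁±m₁, j₂±m₂, J±M) = (1,4,3,3,3,6)
P² = 207360/77
sum k=0..1:
  [0] +1/288 = 1/288
  [1] −1/72 = -1/72
S = -1/96
C² = P²·S² = 45/154 ; C = -0.540562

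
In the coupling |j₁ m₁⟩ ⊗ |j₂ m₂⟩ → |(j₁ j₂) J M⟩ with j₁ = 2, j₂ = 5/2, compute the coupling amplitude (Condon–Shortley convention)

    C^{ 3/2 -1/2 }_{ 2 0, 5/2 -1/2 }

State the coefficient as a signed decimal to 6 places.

triangle: 3!×1!×2!/7! = 12/5040
(j±m)!: 2!×2!×2!×3!×1!×2! = 96
prefactor² = (2J+1)×Δ×N² = 32/35
  k=1: −1/(1!×2!×1!×1!×0!×1!) = -1/2
  k=2: +1/(2!×1!×0!×0!×1!×2!) = 1/4
Σ = -1/4  ⇒  CG² = 32/35×(-1/4)² = 2/35
CG = −√(2/35) = -0.239046

-0.239046  (= −√(2/35))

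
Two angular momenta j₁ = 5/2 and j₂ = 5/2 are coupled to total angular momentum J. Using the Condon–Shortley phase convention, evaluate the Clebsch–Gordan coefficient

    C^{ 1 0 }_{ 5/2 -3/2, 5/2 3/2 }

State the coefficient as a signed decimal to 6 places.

√[3·4!1!1!/7! · 1!4!4!1!1!1!] = √(288/35)
  +(−1)^3/∏(3,1,1,1,0,0)! = -1/6  (running -1/6)
  +(−1)^4/∏(4,0,0,0,1,1)! = 1/24  (running -1/8)
⟨..|..⟩ = √(288/35)·(-1/8) = -0.358569

−√(9/70) = -0.358569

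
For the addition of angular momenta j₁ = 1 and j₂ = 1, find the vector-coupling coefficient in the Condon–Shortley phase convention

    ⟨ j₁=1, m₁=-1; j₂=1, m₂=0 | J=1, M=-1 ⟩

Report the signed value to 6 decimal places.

√[3·1!1!1!/4! · 0!2!1!1!0!2!] = √(1/2)
  +(−1)^1/∏(1,0,1,0,0,1)! = -1  (running -1)
⟨..|..⟩ = √(1/2)·(-1) = -0.707107

-0.707107  (= −√(1/2))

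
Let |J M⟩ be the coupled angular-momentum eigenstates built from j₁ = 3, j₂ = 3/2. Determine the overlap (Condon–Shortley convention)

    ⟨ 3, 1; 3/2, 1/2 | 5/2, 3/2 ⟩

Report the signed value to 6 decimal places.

-0.591608

√[6·2!4!1!/8! · 4!2!2!1!4!1!] = √(576/35)
  +(−1)^1/∏(1,1,1,1,3,0)! = -1/6  (running -1/6)
  +(−1)^2/∏(2,0,0,0,4,1)! = 1/48  (running -7/48)
⟨..|..⟩ = √(576/35)·(-7/48) = -0.591608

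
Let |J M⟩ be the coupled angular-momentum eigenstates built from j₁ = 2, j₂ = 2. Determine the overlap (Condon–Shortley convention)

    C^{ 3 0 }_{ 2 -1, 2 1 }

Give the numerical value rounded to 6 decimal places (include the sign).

j₁+j₂−J=1  J+j₁−j₂=3  J−j₁+j₂=3  j₁+j₂+J+1=8
(j₁±m₁, j₂±m₂, J±M) = (1,3,3,1,3,3)
P² = 81/10
sum k=0..1:
  [0] +1/36 = 1/36
  [1] −1/4 = -1/4
S = -2/9
C² = P²·S² = 2/5 ; C = -0.632456

-0.632456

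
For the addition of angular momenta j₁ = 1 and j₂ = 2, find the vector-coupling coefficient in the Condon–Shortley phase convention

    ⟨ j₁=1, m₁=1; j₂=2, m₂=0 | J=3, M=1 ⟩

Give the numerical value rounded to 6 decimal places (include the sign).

j₁+j₂−J=0  J+j₁−j₂=2  J−j₁+j₂=4  j₁+j₂+J+1=7
(j₁±m₁, j₂±m₂, J±M) = (2,0,2,2,4,2)
P² = 128/5
sum k=0..0:
  [0] +1/8 = 1/8
S = 1/8
C² = P²·S² = 2/5 ; C = +0.632456

+√(2/5) = +0.632456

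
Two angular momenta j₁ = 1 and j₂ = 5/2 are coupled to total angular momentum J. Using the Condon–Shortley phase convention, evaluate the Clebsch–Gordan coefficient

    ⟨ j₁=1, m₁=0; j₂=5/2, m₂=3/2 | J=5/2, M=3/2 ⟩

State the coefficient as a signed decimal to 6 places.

triangle: 1!·1!·4!/7! = 24/5040
(j±m)!: 1!·1!·4!·1!·4!·1! = 576
prefactor² = (2J+1)·Δ·N² = 576/35
  k=0: +1/(0!·1!·1!·4!·0!·0!) = 1/24
  k=1: −1/(1!·0!·0!·3!·1!·1!) = -1/6
Σ = -1/8  ⇒  CG² = 576/35·(-1/8)² = 9/35
CG = −√(9/35) = -0.507093

−√(9/35) ≈ -0.507093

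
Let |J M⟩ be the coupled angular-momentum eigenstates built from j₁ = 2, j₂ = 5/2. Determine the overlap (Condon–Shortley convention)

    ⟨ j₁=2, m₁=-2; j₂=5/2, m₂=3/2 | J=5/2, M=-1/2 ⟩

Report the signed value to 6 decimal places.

√[6·2!2!3!/8! · 0!4!4!1!2!3!] = √(864/35)
  +(−1)^2/∏(2,0,2,2,0,1)! = 1/8  (running 1/8)
⟨..|..⟩ = √(864/35)·(1/8) = +0.621059

+0.621059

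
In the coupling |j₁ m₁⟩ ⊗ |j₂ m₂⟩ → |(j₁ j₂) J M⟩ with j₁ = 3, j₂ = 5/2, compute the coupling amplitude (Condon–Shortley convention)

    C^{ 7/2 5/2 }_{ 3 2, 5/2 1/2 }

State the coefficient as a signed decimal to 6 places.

−√(2/63) = -0.178174

triangle: 2!*4!*3!/10! = 288/3628800
(j±m)!: 5!*1!*3!*2!*6!*1! = 1036800
prefactor² = (2J+1)*Δ*N² = 4608/7
  k=0: +1/(0!*2!*1!*3!*3!*0!) = 1/72
  k=1: −1/(1!*1!*0!*2!*4!*1!) = -1/48
Σ = -1/144  ⇒  CG² = 4608/7*(-1/144)² = 2/63
CG = −√(2/63) = -0.178174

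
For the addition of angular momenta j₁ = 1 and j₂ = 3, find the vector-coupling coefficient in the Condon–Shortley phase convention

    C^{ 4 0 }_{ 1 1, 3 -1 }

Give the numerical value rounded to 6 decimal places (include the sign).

triangle: 0!*2!*6!/9! = 1440/362880
(j±m)!: 2!*0!*2!*4!*4!*4! = 55296
prefactor² = (2J+1)*Δ*N² = 13824/7
  k=0: +1/(0!*0!*0!*2!*2!*4!) = 1/96
Σ = 1/96  ⇒  CG² = 13824/7*1/96² = 3/14
CG = +√(3/14) = +0.462910

+√(3/14) = +0.462910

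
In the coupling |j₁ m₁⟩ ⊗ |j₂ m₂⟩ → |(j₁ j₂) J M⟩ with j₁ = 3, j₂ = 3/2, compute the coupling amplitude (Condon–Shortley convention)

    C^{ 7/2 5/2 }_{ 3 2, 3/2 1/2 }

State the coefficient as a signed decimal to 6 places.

√[8·1!5!2!/9! · 5!1!2!1!6!1!] = √(6400/7)
  +(−1)^0/∏(0,1,1,2,4,0)! = 1/48  (running 1/48)
  +(−1)^1/∏(1,0,0,1,5,1)! = -1/120  (running 1/80)
⟨..|..⟩ = √(6400/7)·(1/80) = +0.377964

+0.377964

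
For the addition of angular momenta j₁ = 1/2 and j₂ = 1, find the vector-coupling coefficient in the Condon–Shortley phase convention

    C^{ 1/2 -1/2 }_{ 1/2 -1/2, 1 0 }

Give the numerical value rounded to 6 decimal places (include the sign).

triangle: 1!*0!*1!/3! = 1/6
(j±m)!: 0!*1!*1!*1!*0!*1! = 1
prefactor² = (2J+1)*Δ*N² = 1/3
  k=1: −1/(1!*0!*0!*0!*0!*1!) = -1
Σ = -1  ⇒  CG² = 1/3*(-1)² = 1/3
CG = −√(1/3) = -0.577350

-0.577350  (= −√(1/3))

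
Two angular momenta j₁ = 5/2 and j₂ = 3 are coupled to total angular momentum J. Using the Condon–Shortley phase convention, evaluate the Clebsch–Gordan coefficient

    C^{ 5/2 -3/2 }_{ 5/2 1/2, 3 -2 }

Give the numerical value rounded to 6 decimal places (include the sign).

-0.267261

√[6·3!2!3!/9! · 3!2!1!5!1!4!] = √(288/7)
  +(−1)^0/∏(0,3,2,1,0,2)! = 1/24  (running 1/24)
  +(−1)^1/∏(1,2,1,0,1,3)! = -1/12  (running -1/24)
⟨..|..⟩ = √(288/7)·(-1/24) = -0.267261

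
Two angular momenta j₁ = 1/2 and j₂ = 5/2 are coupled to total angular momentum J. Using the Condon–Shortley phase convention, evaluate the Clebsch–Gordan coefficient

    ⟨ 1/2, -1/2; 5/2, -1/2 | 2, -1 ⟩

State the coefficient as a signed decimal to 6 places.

−√(1/3) ≈ -0.577350

j₁+j₂−J=1  J+j₁−j₂=0  J−j₁+j₂=4  j₁+j₂+J+1=6
(j₁±m₁, j₂±m₂, J±M) = (0,1,2,3,1,3)
P² = 12
sum k=1..1:
  [1] −1/6 = -1/6
S = -1/6
C² = P²·S² = 1/3 ; C = -0.577350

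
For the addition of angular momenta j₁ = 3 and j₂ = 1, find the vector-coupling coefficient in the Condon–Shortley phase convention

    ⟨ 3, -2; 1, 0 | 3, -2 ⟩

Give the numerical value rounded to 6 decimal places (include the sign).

−√(1/3) = -0.577350

j₁+j₂−J=1  J+j₁−j₂=5  J−j₁+j₂=1  j₁+j₂+J+1=8
(j₁±m₁, j₂±m₂, J±M) = (1,5,1,1,1,5)
P² = 300
sum k=0..1:
  [0] +1/120 = 1/120
  [1] −1/24 = -1/24
S = -1/30
C² = P²·S² = 1/3 ; C = -0.577350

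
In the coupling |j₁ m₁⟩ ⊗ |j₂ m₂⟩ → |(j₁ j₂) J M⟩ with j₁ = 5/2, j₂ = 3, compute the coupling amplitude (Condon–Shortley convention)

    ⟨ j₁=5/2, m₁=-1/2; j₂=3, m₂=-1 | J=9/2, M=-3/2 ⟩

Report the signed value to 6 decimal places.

+√(5/231) = +0.147122

√[10·1!4!5!/11! · 2!3!2!4!3!6!] = √(138240/77)
  +(−1)^0/∏(0,1,3,2,1,3)! = 1/72  (running 1/72)
  +(−1)^1/∏(1,0,2,1,2,4)! = -1/96  (running 1/288)
⟨..|..⟩ = √(138240/77)·(1/288) = +0.147122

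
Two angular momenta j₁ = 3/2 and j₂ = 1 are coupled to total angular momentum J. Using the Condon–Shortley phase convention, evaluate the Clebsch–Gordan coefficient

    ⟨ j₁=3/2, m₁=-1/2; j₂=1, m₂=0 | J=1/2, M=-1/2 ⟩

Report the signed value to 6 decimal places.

−√(1/3) ≈ -0.577350

√[2·2!1!0!/4! · 1!2!1!1!0!1!] = √(1/3)
  +(−1)^1/∏(1,1,1,0,0,0)! = -1  (running -1)
⟨..|..⟩ = √(1/3)·(-1) = -0.577350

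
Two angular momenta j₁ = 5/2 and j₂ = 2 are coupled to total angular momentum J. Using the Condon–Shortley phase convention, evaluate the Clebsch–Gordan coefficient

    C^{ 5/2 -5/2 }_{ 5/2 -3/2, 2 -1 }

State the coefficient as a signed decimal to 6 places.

√[6·2!3!2!/8! · 1!4!1!3!0!5!] = √(432/7)
  +(−1)^1/∏(1,1,3,0,0,2)! = -1/12  (running -1/12)
⟨..|..⟩ = √(432/7)·(-1/12) = -0.654654

-0.654654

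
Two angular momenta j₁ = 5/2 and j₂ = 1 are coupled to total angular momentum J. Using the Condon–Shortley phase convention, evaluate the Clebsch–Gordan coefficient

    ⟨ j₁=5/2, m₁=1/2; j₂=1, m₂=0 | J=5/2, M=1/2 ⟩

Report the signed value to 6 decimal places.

+0.169031

triangle: 1!*4!*1!/7! = 24/5040
(j±m)!: 3!*2!*1!*1!*3!*2! = 144
prefactor² = (2J+1)*Δ*N² = 144/35
  k=0: +1/(0!*1!*2!*1!*2!*0!) = 1/4
  k=1: −1/(1!*0!*1!*0!*3!*1!) = -1/6
Σ = 1/12  ⇒  CG² = 144/35*1/12² = 1/35
CG = +√(1/35) = +0.169031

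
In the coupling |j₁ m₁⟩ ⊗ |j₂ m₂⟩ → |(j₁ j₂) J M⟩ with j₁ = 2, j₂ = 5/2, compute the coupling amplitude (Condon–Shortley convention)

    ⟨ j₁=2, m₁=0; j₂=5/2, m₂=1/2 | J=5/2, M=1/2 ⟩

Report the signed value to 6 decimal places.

triangle: 2!·2!·3!/8! = 24/40320
(j±m)!: 2!·2!·3!·2!·3!·2! = 576
prefactor² = (2J+1)·Δ·N² = 72/35
  k=0: +1/(0!·2!·2!·3!·0!·0!) = 1/24
  k=1: −1/(1!·1!·1!·2!·1!·1!) = -1/2
  k=2: +1/(2!·0!·0!·1!·2!·2!) = 1/8
Σ = -1/3  ⇒  CG² = 72/35·(-1/3)² = 8/35
CG = −√(8/35) = -0.478091

-0.478091  (= −√(8/35))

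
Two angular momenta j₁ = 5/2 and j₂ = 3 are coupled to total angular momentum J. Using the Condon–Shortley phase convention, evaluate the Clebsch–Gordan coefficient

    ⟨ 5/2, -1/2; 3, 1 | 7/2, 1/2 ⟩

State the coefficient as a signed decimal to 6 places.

−√(1/63) = -0.125988

√[8·2!3!4!/10! · 2!3!4!2!4!3!] = √(9216/175)
  +(−1)^0/∏(0,2,3,4,0,0)! = 1/288  (running 1/288)
  +(−1)^1/∏(1,1,2,3,1,1)! = -1/12  (running -23/288)
  +(−1)^2/∏(2,0,1,2,2,2)! = 1/16  (running -5/288)
⟨..|..⟩ = √(9216/175)·(-5/288) = -0.125988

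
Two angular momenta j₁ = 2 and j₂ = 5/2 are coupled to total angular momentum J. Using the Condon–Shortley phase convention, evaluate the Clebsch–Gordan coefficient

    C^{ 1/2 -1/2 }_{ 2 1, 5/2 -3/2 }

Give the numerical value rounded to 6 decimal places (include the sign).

-0.516398  (= −√(4/15))

triangle: 4!·0!·1!/6! = 24/720
(j±m)!: 3!·1!·1!·4!·0!·1! = 144
prefactor² = (2J+1)·Δ·N² = 48/5
  k=1: −1/(1!·3!·0!·0!·0!·1!) = -1/6
Σ = -1/6  ⇒  CG² = 48/5·(-1/6)² = 4/15
CG = −√(4/15) = -0.516398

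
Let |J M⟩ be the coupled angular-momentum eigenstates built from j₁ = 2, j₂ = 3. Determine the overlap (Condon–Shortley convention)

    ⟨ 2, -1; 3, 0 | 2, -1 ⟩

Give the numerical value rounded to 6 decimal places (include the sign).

triangle: 3!·1!·3!/8! = 36/40320
(j±m)!: 1!·3!·3!·3!·1!·3! = 1296
prefactor² = (2J+1)·Δ·N² = 81/14
  k=2: +1/(2!·1!·1!·1!·0!·2!) = 1/4
  k=3: −1/(3!·0!·0!·0!·1!·3!) = -1/36
Σ = 2/9  ⇒  CG² = 81/14·2/9² = 2/7
CG = +√(2/7) = +0.534522

+√(2/7) ≈ +0.534522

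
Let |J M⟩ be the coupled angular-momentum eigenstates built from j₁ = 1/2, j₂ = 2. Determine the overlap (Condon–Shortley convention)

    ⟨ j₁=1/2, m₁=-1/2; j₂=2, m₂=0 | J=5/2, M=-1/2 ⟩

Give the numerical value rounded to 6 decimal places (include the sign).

+√(3/5) = +0.774597

√[6·0!1!4!/6! · 0!1!2!2!2!3!] = √(48/5)
  +(−1)^0/∏(0,0,1,2,0,2)! = 1/4  (running 1/4)
⟨..|..⟩ = √(48/5)·(1/4) = +0.774597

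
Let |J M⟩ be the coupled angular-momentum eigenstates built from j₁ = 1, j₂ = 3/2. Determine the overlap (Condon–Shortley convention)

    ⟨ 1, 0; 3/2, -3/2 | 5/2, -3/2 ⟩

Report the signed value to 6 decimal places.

+0.632456

√[6·0!2!3!/6! · 1!1!0!3!1!4!] = √(72/5)
  +(−1)^0/∏(0,0,1,0,1,3)! = 1/6  (running 1/6)
⟨..|..⟩ = √(72/5)·(1/6) = +0.632456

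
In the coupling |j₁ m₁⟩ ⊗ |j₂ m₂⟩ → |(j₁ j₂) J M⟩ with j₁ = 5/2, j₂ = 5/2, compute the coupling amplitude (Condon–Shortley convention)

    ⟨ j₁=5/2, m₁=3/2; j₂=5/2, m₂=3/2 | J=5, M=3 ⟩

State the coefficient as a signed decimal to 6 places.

triangle: 0!×5!×5!/11! = 14400/39916800
(j±m)!: 4!×1!×4!×1!×8!×2! = 46448640
prefactor² = (2J+1)×Δ×N² = 184320
  k=0: +1/(0!×0!×1!×4!×4!×1!) = 1/576
Σ = 1/576  ⇒  CG² = 184320×1/576² = 5/9
CG = +√(5/9) = +0.745356

+√(5/9) ≈ +0.745356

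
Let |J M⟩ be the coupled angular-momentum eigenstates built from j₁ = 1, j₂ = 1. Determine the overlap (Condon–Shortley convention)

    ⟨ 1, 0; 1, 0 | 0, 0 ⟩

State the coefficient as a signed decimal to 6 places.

-0.577350  (= −√(1/3))

triangle: 2!·0!·0!/3! = 2/6
(j±m)!: 1!·1!·1!·1!·0!·0! = 1
prefactor² = (2J+1)·Δ·N² = 1/3
  k=1: −1/(1!·1!·0!·0!·0!·0!) = -1
Σ = -1  ⇒  CG² = 1/3·(-1)² = 1/3
CG = −√(1/3) = -0.577350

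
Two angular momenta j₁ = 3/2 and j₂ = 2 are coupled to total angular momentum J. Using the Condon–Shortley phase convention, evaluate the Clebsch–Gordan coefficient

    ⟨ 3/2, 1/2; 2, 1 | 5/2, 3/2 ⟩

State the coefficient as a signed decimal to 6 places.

-0.169031

j₁+j₂−J=1  J+j₁−j₂=2  J−j₁+j₂=3  j₁+j₂+J+1=7
(j₁±m₁, j₂±m₂, J±M) = (2,1,3,1,4,1)
P² = 144/35
sum k=0..1:
  [0] +1/6 = 1/6
  [1] −1/4 = -1/4
S = -1/12
C² = P²·S² = 1/35 ; C = -0.169031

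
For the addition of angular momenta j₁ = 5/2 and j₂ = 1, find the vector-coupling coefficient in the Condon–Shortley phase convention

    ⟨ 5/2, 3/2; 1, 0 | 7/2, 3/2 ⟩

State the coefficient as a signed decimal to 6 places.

√[8·0!5!2!/8! · 4!1!1!1!5!2!] = √(1920/7)
  +(−1)^0/∏(0,0,1,1,4,1)! = 1/24  (running 1/24)
⟨..|..⟩ = √(1920/7)·(1/24) = +0.690066

+√(10/21) ≈ +0.690066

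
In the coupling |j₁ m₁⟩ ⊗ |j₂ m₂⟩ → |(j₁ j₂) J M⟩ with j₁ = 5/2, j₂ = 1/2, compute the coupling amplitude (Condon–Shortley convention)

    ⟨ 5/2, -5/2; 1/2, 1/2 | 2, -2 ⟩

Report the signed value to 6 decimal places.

√[5·1!4!0!/6! · 0!5!1!0!0!4!] = √(480)
  +(−1)^1/∏(1,0,4,0,0,0)! = -1/24  (running -1/24)
⟨..|..⟩ = √(480)·(-1/24) = -0.912871

−√(5/6) ≈ -0.912871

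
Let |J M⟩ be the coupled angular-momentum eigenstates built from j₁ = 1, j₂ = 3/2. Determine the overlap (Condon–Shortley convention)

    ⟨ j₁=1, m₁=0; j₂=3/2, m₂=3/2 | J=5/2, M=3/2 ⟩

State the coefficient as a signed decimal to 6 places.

triangle: 0!*2!*3!/6! = 12/720
(j±m)!: 1!*1!*3!*0!*4!*1! = 144
prefactor² = (2J+1)*Δ*N² = 72/5
  k=0: +1/(0!*0!*1!*3!*1!*0!) = 1/6
Σ = 1/6  ⇒  CG² = 72/5*1/6² = 2/5
CG = +√(2/5) = +0.632456

+0.632456  (= +√(2/5))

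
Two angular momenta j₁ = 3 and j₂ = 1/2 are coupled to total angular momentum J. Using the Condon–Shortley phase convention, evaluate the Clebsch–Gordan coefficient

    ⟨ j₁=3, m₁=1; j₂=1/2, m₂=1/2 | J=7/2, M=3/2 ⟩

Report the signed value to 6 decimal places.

triangle: 0!*6!*1!/8! = 720/40320
(j±m)!: 4!*2!*1!*0!*5!*2! = 11520
prefactor² = (2J+1)*Δ*N² = 11520/7
  k=0: +1/(0!*0!*2!*1!*4!*0!) = 1/48
Σ = 1/48  ⇒  CG² = 11520/7*1/48² = 5/7
CG = +√(5/7) = +0.845154

+0.845154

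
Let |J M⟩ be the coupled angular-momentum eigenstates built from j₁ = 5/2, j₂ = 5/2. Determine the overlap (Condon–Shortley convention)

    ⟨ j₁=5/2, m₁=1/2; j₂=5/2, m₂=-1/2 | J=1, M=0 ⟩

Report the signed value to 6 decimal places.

j₁+j₂−J=4  J+j₁−j₂=1  J−j₁+j₂=1  j₁+j₂+J+1=7
(j₁±m₁, j₂±m₂, J±M) = (3,2,2,3,1,1)
P² = 72/35
sum k=1..2:
  [1] −1/6 = -1/6
  [2] +1/4 = 1/4
S = 1/12
C² = P²·S² = 1/70 ; C = +0.119523

+0.119523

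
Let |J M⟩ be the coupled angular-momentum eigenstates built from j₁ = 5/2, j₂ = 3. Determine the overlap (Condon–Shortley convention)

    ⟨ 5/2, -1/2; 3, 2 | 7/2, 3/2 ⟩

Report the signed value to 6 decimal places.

+0.308607  (= +√(2/21))

√[8·2!3!4!/10! · 2!3!5!1!5!2!] = √(1536/7)
  +(−1)^1/∏(1,1,2,4,1,0)! = -1/48  (running -1/48)
  +(−1)^2/∏(2,0,1,3,2,1)! = 1/24  (running 1/48)
⟨..|..⟩ = √(1536/7)·(1/48) = +0.308607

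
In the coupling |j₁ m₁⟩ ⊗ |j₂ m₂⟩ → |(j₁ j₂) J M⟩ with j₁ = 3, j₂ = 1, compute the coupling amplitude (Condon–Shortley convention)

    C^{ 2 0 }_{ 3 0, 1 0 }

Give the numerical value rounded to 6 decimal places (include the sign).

−√(3/7) ≈ -0.654654

triangle: 2!·4!·0!/7! = 48/5040
(j±m)!: 3!·3!·1!·1!·2!·2! = 144
prefactor² = (2J+1)·Δ·N² = 48/7
  k=1: −1/(1!·1!·2!·0!·2!·0!) = -1/4
Σ = -1/4  ⇒  CG² = 48/7·(-1/4)² = 3/7
CG = −√(3/7) = -0.654654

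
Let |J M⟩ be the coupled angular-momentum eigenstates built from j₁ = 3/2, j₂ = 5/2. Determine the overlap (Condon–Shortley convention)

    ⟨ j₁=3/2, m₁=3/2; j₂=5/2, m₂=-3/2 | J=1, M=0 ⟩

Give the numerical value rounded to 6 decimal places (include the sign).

+√(1/5) = +0.447214

j₁+j₂−J=3  J+j₁−j₂=0  J−j₁+j₂=2  j₁+j₂+J+1=6
(j₁±m₁, j₂±m₂, J±M) = (3,0,1,4,1,1)
P² = 36/5
sum k=0..0:
  [0] +1/6 = 1/6
S = 1/6
C² = P²·S² = 1/5 ; C = +0.447214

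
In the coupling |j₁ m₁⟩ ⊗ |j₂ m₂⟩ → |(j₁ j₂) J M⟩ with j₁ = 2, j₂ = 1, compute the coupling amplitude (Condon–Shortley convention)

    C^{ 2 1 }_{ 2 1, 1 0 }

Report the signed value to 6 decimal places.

j₁+j₂−J=1  J+j₁−j₂=3  J−j₁+j₂=1  j₁+j₂+J+1=6
(j₁±m₁, j₂±m₂, J±M) = (3,1,1,1,3,1)
P² = 3/2
sum k=0..1:
  [0] +1/2 = 1/2
  [1] −1/6 = -1/6
S = 1/3
C² = P²·S² = 1/6 ; C = +0.408248

+0.408248  (= +√(1/6))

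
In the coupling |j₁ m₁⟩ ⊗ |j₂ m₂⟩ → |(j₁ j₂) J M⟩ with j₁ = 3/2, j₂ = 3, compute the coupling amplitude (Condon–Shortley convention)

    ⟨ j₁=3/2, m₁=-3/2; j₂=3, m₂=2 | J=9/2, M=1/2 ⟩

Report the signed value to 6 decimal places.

+0.218218  (= +√(1/21))

triangle: 0!·3!·6!/10! = 4320/3628800
(j±m)!: 0!·3!·5!·1!·5!·4! = 2073600
prefactor² = (2J+1)·Δ·N² = 172800/7
  k=0: +1/(0!·0!·3!·5!·0!·1!) = 1/720
Σ = 1/720  ⇒  CG² = 172800/7·1/720² = 1/21
CG = +√(1/21) = +0.218218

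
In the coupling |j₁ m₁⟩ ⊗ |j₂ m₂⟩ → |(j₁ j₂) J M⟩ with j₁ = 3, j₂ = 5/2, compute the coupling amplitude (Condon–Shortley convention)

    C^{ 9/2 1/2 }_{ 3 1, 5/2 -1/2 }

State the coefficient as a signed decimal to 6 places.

+0.480500

√[10·1!5!4!/11! · 4!2!2!3!5!4!] = √(92160/77)
  +(−1)^0/∏(0,1,2,2,3,2)! = 1/48  (running 1/48)
  +(−1)^1/∏(1,0,1,1,4,3)! = -1/144  (running 1/72)
⟨..|..⟩ = √(92160/77)·(1/72) = +0.480500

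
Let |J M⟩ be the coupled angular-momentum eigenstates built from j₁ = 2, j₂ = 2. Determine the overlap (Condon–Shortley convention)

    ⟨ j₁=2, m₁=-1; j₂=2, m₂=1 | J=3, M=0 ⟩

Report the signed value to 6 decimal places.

√[7·1!3!3!/8! · 1!3!3!1!3!3!] = √(81/10)
  +(−1)^0/∏(0,1,3,3,0,0)! = 1/36  (running 1/36)
  +(−1)^1/∏(1,0,2,2,1,1)! = -1/4  (running -2/9)
⟨..|..⟩ = √(81/10)·(-2/9) = -0.632456

-0.632456  (= −√(2/5))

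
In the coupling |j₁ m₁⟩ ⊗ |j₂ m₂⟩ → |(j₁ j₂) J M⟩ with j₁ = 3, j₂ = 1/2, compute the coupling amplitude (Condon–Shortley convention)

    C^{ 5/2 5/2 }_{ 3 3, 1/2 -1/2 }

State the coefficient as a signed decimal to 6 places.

+√(6/7) ≈ +0.925820

√[6·1!5!0!/7! · 6!0!0!1!5!0!] = √(86400/7)
  +(−1)^0/∏(0,1,0,0,5,0)! = 1/120  (running 1/120)
⟨..|..⟩ = √(86400/7)·(1/120) = +0.925820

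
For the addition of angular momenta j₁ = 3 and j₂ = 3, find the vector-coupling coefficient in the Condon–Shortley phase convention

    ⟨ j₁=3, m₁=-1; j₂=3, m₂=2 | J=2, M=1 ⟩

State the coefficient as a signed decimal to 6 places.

j₁+j₂−J=4  J+j₁−j₂=2  J−j₁+j₂=2  j₁+j₂+J+1=9
(j₁±m₁, j₂±m₂, J±M) = (2,4,5,1,3,1)
P² = 320/7
sum k=3..4:
  [3] −1/12 = -1/12
  [4] +1/48 = 1/48
S = -1/16
C² = P²·S² = 5/28 ; C = -0.422577

−√(5/28) = -0.422577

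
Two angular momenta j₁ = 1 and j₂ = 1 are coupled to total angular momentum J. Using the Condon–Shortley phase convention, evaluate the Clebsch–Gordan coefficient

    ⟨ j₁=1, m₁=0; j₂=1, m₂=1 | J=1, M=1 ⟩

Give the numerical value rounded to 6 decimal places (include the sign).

triangle: 1!×1!×1!/4! = 1/24
(j±m)!: 1!×1!×2!×0!×2!×0! = 4
prefactor² = (2J+1)×Δ×N² = 1/2
  k=1: −1/(1!×0!×0!×1!×1!×0!) = -1
Σ = -1  ⇒  CG² = 1/2×(-1)² = 1/2
CG = −√(1/2) = -0.707107

-0.707107  (= −√(1/2))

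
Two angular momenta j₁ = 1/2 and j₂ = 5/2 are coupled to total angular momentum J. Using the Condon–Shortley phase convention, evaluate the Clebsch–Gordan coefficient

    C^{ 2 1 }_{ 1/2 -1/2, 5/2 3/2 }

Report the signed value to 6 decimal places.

−√(2/3) = -0.816497

triangle: 1!×0!×4!/6! = 24/720
(j±m)!: 0!×1!×4!×1!×3!×1! = 144
prefactor² = (2J+1)×Δ×N² = 24
  k=1: −1/(1!×0!×0!×3!×0!×1!) = -1/6
Σ = -1/6  ⇒  CG² = 24×(-1/6)² = 2/3
CG = −√(2/3) = -0.816497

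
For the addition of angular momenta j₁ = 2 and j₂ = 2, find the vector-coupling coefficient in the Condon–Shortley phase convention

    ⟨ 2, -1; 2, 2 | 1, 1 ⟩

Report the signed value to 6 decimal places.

√[3·3!1!1!/6! · 1!3!4!0!2!0!] = √(36/5)
  +(−1)^3/∏(3,0,0,1,1,0)! = -1/6  (running -1/6)
⟨..|..⟩ = √(36/5)·(-1/6) = -0.447214

-0.447214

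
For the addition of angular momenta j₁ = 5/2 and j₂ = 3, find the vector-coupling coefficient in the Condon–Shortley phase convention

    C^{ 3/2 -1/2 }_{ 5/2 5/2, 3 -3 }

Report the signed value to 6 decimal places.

√[4·4!1!2!/8! · 5!0!0!6!1!2!] = √(5760/7)
  +(−1)^0/∏(0,4,0,0,1,2)! = 1/48  (running 1/48)
⟨..|..⟩ = √(5760/7)·(1/48) = +0.597614

+√(5/14) = +0.597614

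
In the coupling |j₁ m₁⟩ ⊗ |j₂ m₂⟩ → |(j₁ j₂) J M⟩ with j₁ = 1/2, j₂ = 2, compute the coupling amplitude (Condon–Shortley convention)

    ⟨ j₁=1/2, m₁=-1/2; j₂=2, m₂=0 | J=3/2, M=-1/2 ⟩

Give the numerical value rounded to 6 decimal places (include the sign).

triangle: 1!×0!×3!/5! = 6/120
(j±m)!: 0!×1!×2!×2!×1!×2! = 8
prefactor² = (2J+1)×Δ×N² = 8/5
  k=1: −1/(1!×0!×0!×1!×0!×2!) = -1/2
Σ = -1/2  ⇒  CG² = 8/5×(-1/2)² = 2/5
CG = −√(2/5) = -0.632456

−√(2/5) = -0.632456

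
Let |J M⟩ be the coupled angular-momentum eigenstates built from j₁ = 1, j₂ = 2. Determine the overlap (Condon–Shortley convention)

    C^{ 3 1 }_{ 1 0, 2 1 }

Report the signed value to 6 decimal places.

triangle: 0!×2!×4!/7! = 48/5040
(j±m)!: 1!×1!×3!×1!×4!×2! = 288
prefactor² = (2J+1)×Δ×N² = 96/5
  k=0: +1/(0!×0!×1!×3!×1!×1!) = 1/6
Σ = 1/6  ⇒  CG² = 96/5×1/6² = 8/15
CG = +√(8/15) = +0.730297

+√(8/15) ≈ +0.730297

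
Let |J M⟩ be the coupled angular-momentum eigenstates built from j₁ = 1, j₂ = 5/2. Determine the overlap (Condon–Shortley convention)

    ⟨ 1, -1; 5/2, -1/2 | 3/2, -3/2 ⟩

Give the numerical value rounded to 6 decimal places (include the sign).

j₁+j₂−J=2  J+j₁−j₂=0  J−j₁+j₂=3  j₁+j₂+J+1=6
(j₁±m₁, j₂±m₂, J±M) = (0,2,2,3,0,3)
P² = 48/5
sum k=2..2:
  [2] +1/12 = 1/12
S = 1/12
C² = P²·S² = 1/15 ; C = +0.258199

+0.258199  (= +√(1/15))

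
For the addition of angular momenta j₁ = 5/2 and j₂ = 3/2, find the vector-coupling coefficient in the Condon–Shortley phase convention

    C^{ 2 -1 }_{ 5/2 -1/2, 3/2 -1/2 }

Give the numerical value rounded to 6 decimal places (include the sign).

-0.545545  (= −√(25/84))

j₁+j₂−J=2  J+j₁−j₂=3  J−j₁+j₂=1  j₁+j₂+J+1=7
(j₁±m₁, j₂±m₂, J±M) = (2,3,1,2,1,3)
P² = 12/7
sum k=0..1:
  [0] +1/12 = 1/12
  [1] −1/2 = -1/2
S = -5/12
C² = P²·S² = 25/84 ; C = -0.545545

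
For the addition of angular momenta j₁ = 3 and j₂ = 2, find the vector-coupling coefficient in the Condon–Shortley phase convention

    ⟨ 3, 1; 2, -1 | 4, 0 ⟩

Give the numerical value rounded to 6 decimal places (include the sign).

√[9·1!5!3!/10! · 4!2!1!3!4!4!] = √(10368/35)
  +(−1)^0/∏(0,1,2,1,3,2)! = 1/24  (running 1/24)
  +(−1)^1/∏(1,0,1,0,4,3)! = -1/144  (running 5/144)
⟨..|..⟩ = √(10368/35)·(5/144) = +0.597614

+0.597614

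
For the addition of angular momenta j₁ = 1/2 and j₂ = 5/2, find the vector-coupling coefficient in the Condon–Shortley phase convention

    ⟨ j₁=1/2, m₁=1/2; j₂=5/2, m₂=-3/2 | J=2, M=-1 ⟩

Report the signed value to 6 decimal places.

+0.816497

triangle: 1!*0!*4!/6! = 24/720
(j±m)!: 1!*0!*1!*4!*1!*3! = 144
prefactor² = (2J+1)*Δ*N² = 24
  k=0: +1/(0!*1!*0!*1!*0!*3!) = 1/6
Σ = 1/6  ⇒  CG² = 24*1/6² = 2/3
CG = +√(2/3) = +0.816497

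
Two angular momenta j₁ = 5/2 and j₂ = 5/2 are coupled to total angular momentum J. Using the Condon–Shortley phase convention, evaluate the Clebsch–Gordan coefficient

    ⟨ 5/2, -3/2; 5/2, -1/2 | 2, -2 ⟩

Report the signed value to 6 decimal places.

+√(9/28) ≈ +0.566947

triangle: 3!·2!·2!/8! = 24/40320
(j±m)!: 1!·4!·2!·3!·0!·4! = 6912
prefactor² = (2J+1)·Δ·N² = 144/7
  k=2: +1/(2!·1!·2!·0!·0!·2!) = 1/8
Σ = 1/8  ⇒  CG² = 144/7·1/8² = 9/28
CG = +√(9/28) = +0.566947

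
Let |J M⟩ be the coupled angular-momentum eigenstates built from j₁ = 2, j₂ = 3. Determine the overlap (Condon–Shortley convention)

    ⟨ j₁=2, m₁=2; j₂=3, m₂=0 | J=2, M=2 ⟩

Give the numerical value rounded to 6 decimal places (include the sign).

+0.267261  (= +√(1/14))

√[5·3!1!3!/8! · 4!0!3!3!4!0!] = √(648/7)
  +(−1)^0/∏(0,3,0,3,1,0)! = 1/36  (running 1/36)
⟨..|..⟩ = √(648/7)·(1/36) = +0.267261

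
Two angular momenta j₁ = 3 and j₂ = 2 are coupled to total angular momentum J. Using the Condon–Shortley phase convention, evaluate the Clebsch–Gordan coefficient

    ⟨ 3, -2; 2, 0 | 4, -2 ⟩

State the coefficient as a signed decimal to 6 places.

√[9·1!5!3!/10! · 1!5!2!2!2!6!] = √(8640/7)
  +(−1)^0/∏(0,1,5,2,0,1)! = 1/240  (running 1/240)
  +(−1)^1/∏(1,0,4,1,1,2)! = -1/48  (running -1/60)
⟨..|..⟩ = √(8640/7)·(-1/60) = -0.585540

−√(12/35) ≈ -0.585540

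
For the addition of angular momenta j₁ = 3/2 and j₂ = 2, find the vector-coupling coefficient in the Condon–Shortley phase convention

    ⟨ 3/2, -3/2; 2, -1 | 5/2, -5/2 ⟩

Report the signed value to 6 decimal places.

j₁+j₂−J=1  J+j₁−j₂=2  J−j₁+j₂=3  j₁+j₂+J+1=7
(j₁±m₁, j₂±m₂, J±M) = (0,3,1,3,0,5)
P² = 432/7
sum k=1..1:
  [1] −1/12 = -1/12
S = -1/12
C² = P²·S² = 3/7 ; C = -0.654654

−√(3/7) ≈ -0.654654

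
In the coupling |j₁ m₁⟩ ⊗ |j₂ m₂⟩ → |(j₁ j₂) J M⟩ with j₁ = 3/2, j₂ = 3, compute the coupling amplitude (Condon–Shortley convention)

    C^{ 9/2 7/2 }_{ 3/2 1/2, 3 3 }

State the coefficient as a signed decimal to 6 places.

√[10·0!3!6!/10! · 2!1!6!0!8!1!] = √(691200)
  +(−1)^0/∏(0,0,1,6,2,0)! = 1/1440  (running 1/1440)
⟨..|..⟩ = √(691200)·(1/1440) = +0.577350

+√(1/3) = +0.577350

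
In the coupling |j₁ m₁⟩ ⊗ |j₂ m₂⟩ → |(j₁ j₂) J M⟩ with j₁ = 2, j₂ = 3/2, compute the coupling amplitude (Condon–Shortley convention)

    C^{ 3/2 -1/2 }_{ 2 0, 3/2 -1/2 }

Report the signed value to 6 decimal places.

−√(1/5) = -0.447214

triangle: 2!*2!*1!/6! = 4/720
(j±m)!: 2!*2!*1!*2!*1!*2! = 16
prefactor² = (2J+1)*Δ*N² = 16/45
  k=0: +1/(0!*2!*2!*1!*0!*0!) = 1/4
  k=1: −1/(1!*1!*1!*0!*1!*1!) = -1
Σ = -3/4  ⇒  CG² = 16/45*(-3/4)² = 1/5
CG = −√(1/5) = -0.447214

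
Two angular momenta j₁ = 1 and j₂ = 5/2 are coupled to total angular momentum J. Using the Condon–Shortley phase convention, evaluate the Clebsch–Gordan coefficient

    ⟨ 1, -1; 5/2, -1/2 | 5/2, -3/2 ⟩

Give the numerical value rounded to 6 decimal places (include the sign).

-0.676123  (= −√(16/35))

triangle: 1!*1!*4!/7! = 24/5040
(j±m)!: 0!*2!*2!*3!*1!*4! = 576
prefactor² = (2J+1)*Δ*N² = 576/35
  k=1: −1/(1!*0!*1!*1!*0!*3!) = -1/6
Σ = -1/6  ⇒  CG² = 576/35*(-1/6)² = 16/35
CG = −√(16/35) = -0.676123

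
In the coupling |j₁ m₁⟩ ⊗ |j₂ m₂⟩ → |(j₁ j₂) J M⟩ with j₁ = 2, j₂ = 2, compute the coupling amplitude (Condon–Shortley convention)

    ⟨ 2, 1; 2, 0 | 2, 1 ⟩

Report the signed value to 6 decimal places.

−√(1/14) ≈ -0.267261

√[5·2!2!2!/7! · 3!1!2!2!3!1!] = √(8/7)
  +(−1)^0/∏(0,2,1,2,1,0)! = 1/4  (running 1/4)
  +(−1)^1/∏(1,1,0,1,2,1)! = -1/2  (running -1/4)
⟨..|..⟩ = √(8/7)·(-1/4) = -0.267261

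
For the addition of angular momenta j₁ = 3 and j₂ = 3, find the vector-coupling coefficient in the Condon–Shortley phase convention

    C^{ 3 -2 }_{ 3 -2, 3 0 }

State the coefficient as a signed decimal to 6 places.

+√(1/6) ≈ +0.408248

triangle: 3!×3!×3!/10! = 216/3628800
(j±m)!: 1!×5!×3!×3!×1!×5! = 518400
prefactor² = (2J+1)×Δ×N² = 216
  k=2: +1/(2!×1!×3!×1!×0!×2!) = 1/24
  k=3: −1/(3!×0!×2!×0!×1!×3!) = -1/72
Σ = 1/36  ⇒  CG² = 216×1/36² = 1/6
CG = +√(1/6) = +0.408248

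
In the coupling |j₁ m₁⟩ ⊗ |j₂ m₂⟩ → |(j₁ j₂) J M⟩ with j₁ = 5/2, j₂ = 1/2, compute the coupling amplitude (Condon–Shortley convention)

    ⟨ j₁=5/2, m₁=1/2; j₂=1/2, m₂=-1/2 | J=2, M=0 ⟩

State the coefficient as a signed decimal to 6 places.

triangle: 1!*4!*0!/6! = 24/720
(j±m)!: 3!*2!*0!*1!*2!*2! = 48
prefactor² = (2J+1)*Δ*N² = 8
  k=0: +1/(0!*1!*2!*0!*2!*0!) = 1/4
Σ = 1/4  ⇒  CG² = 8*1/4² = 1/2
CG = +√(1/2) = +0.707107

+0.707107  (= +√(1/2))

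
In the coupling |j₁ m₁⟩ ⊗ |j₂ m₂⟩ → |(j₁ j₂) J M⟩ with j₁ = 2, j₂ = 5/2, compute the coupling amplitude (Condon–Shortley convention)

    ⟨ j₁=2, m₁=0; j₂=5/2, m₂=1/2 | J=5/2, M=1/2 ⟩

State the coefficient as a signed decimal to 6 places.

triangle: 2!×2!×3!/8! = 24/40320
(j±m)!: 2!×2!×3!×2!×3!×2! = 576
prefactor² = (2J+1)×Δ×N² = 72/35
  k=0: +1/(0!×2!×2!×3!×0!×0!) = 1/24
  k=1: −1/(1!×1!×1!×2!×1!×1!) = -1/2
  k=2: +1/(2!×0!×0!×1!×2!×2!) = 1/8
Σ = -1/3  ⇒  CG² = 72/35×(-1/3)² = 8/35
CG = −√(8/35) = -0.478091

-0.478091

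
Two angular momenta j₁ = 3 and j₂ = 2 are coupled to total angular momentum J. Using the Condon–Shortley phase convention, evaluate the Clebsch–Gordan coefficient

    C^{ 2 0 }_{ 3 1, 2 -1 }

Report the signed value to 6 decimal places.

√[5·3!3!1!/8! · 4!2!1!3!2!2!] = √(36/7)
  +(−1)^0/∏(0,3,2,1,1,0)! = 1/12  (running 1/12)
  +(−1)^1/∏(1,2,1,0,2,1)! = -1/4  (running -1/6)
⟨..|..⟩ = √(36/7)·(-1/6) = -0.377964

−√(1/7) = -0.377964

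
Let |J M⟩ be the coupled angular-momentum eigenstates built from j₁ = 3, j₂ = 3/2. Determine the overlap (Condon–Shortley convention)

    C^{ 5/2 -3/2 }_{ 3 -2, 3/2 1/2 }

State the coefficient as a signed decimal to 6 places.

√[6·2!4!1!/8! · 1!5!2!1!1!4!] = √(288/7)
  +(−1)^1/∏(1,1,4,1,0,0)! = -1/24  (running -1/24)
  +(−1)^2/∏(2,0,3,0,1,1)! = 1/12  (running 1/24)
⟨..|..⟩ = √(288/7)·(1/24) = +0.267261

+0.267261  (= +√(1/14))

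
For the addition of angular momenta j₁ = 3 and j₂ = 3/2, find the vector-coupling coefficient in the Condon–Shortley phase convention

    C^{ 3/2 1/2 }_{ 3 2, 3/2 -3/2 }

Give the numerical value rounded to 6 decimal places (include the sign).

+√(2/7) = +0.534522

√[4·3!3!0!/7! · 5!1!0!3!2!1!] = √(288/7)
  +(−1)^0/∏(0,3,1,0,2,0)! = 1/12  (running 1/12)
⟨..|..⟩ = √(288/7)·(1/12) = +0.534522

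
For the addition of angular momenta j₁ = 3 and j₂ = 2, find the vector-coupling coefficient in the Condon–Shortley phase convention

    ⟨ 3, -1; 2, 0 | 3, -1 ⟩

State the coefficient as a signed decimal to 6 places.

triangle: 2!×4!×2!/9! = 96/362880
(j±m)!: 2!×4!×2!×2!×2!×4! = 9216
prefactor² = (2J+1)×Δ×N² = 256/15
  k=0: +1/(0!×2!×4!×2!×0!×0!) = 1/96
  k=1: −1/(1!×1!×3!×1!×1!×1!) = -1/6
  k=2: +1/(2!×0!×2!×0!×2!×2!) = 1/16
Σ = -3/32  ⇒  CG² = 256/15×(-3/32)² = 3/20
CG = −√(3/20) = -0.387298

-0.387298  (= −√(3/20))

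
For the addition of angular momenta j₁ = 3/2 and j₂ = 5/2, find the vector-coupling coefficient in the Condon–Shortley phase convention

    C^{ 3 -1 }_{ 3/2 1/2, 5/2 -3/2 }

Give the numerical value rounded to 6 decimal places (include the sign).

√[7·1!2!4!/8! · 2!1!1!4!2!4!] = √(96/5)
  +(−1)^0/∏(0,1,1,1,1,3)! = 1/6  (running 1/6)
  +(−1)^1/∏(1,0,0,0,2,4)! = -1/48  (running 7/48)
⟨..|..⟩ = √(96/5)·(7/48) = +0.639010

+√(49/120) ≈ +0.639010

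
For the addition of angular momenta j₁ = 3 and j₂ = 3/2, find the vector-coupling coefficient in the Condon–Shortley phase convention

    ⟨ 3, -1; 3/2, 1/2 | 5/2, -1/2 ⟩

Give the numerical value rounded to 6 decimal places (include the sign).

j₁+j₂−J=2  J+j₁−j₂=4  J−j₁+j₂=1  j₁+j₂+J+1=8
(j₁±m₁, j₂±m₂, J±M) = (2,4,2,1,2,3)
P² = 288/35
sum k=1..2:
  [1] −1/6 = -1/6
  [2] +1/8 = 1/8
S = -1/24
C² = P²·S² = 1/70 ; C = -0.119523

−√(1/70) = -0.119523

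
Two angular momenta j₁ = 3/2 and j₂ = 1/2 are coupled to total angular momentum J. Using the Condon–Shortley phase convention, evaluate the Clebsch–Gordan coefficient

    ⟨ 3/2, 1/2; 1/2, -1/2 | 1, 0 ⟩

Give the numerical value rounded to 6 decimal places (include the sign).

√[3·1!2!0!/4! · 2!1!0!1!1!1!] = √(1/2)
  +(−1)^0/∏(0,1,1,0,1,0)! = 1  (running 1)
⟨..|..⟩ = √(1/2)·(1) = +0.707107

+√(1/2) = +0.707107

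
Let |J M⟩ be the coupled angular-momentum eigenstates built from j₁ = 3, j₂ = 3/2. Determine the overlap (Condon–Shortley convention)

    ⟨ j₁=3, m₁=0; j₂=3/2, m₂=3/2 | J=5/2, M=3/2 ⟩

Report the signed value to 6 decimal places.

j₁+j₂−J=2  J+j₁−j₂=4  J−j₁+j₂=1  j₁+j₂+J+1=8
(j₁±m₁, j₂±m₂, J±M) = (3,3,3,0,4,1)
P² = 1296/35
sum k=2..2:
  [2] +1/12 = 1/12
S = 1/12
C² = P²·S² = 9/35 ; C = +0.507093

+√(9/35) ≈ +0.507093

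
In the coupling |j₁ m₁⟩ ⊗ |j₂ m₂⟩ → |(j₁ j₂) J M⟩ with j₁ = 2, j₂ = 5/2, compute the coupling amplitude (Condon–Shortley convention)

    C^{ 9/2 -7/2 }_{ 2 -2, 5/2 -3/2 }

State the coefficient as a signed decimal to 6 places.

+√(5/9) = +0.745356

√[10·0!4!5!/10! · 0!4!1!4!1!8!] = √(184320)
  +(−1)^0/∏(0,0,4,1,0,4)! = 1/576  (running 1/576)
⟨..|..⟩ = √(184320)·(1/576) = +0.745356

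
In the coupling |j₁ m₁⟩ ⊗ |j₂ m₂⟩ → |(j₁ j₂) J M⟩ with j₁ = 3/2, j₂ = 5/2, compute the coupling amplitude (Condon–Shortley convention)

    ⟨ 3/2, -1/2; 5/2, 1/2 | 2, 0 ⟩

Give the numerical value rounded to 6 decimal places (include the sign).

−√(1/14) = -0.267261

√[5·2!1!3!/7! · 1!2!3!2!2!2!] = √(8/7)
  +(−1)^1/∏(1,1,1,2,0,1)! = -1/2  (running -1/2)
  +(−1)^2/∏(2,0,0,1,1,2)! = 1/4  (running -1/4)
⟨..|..⟩ = √(8/7)·(-1/4) = -0.267261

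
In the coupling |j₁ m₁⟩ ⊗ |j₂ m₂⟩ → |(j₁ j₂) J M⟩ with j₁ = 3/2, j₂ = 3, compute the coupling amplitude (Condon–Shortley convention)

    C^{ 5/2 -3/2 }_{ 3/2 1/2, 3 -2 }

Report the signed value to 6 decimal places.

+√(1/14) ≈ +0.267261

√[6·2!1!4!/8! · 2!1!1!5!1!4!] = √(288/7)
  +(−1)^0/∏(0,2,1,1,0,3)! = 1/12  (running 1/12)
  +(−1)^1/∏(1,1,0,0,1,4)! = -1/24  (running 1/24)
⟨..|..⟩ = √(288/7)·(1/24) = +0.267261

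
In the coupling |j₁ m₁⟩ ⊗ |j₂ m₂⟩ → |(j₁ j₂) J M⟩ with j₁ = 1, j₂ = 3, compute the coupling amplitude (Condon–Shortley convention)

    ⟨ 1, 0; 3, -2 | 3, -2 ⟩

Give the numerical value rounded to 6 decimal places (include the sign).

triangle: 1!*1!*5!/8! = 120/40320
(j±m)!: 1!*1!*1!*5!*1!*5! = 14400
prefactor² = (2J+1)*Δ*N² = 300
  k=0: +1/(0!*1!*1!*1!*0!*4!) = 1/24
  k=1: −1/(1!*0!*0!*0!*1!*5!) = -1/120
Σ = 1/30  ⇒  CG² = 300*1/30² = 1/3
CG = +√(1/3) = +0.577350

+√(1/3) ≈ +0.577350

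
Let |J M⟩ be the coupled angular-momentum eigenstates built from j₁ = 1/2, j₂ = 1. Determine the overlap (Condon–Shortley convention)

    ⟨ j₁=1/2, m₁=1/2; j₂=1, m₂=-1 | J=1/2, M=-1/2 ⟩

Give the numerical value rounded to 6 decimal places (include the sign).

+√(2/3) ≈ +0.816497

√[2·1!0!1!/3! · 1!0!0!2!0!1!] = √(2/3)
  +(−1)^0/∏(0,1,0,0,0,1)! = 1  (running 1)
⟨..|..⟩ = √(2/3)·(1) = +0.816497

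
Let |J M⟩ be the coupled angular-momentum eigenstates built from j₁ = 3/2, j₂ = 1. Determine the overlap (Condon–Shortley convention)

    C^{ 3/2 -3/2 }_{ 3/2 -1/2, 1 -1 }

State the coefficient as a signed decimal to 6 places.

j₁+j₂−J=1  J+j₁−j₂=2  J−j₁+j₂=1  j₁+j₂+J+1=5
(j₁±m₁, j₂±m₂, J±M) = (1,2,0,2,0,3)
P² = 8/5
sum k=0..0:
  [0] +1/2 = 1/2
S = 1/2
C² = P²·S² = 2/5 ; C = +0.632456

+√(2/5) = +0.632456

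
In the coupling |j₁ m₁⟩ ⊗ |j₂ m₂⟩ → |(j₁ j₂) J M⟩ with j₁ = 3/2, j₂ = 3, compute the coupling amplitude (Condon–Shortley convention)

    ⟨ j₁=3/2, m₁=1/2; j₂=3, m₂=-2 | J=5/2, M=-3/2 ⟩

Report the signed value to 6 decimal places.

j₁+j₂−J=2  J+j₁−j₂=1  J−j₁+j₂=4  j₁+j₂+J+1=8
(j₁±m₁, j₂±m₂, J±M) = (2,1,1,5,1,4)
P² = 288/7
sum k=0..1:
  [0] +1/12 = 1/12
  [1] −1/24 = -1/24
S = 1/24
C² = P²·S² = 1/14 ; C = +0.267261

+0.267261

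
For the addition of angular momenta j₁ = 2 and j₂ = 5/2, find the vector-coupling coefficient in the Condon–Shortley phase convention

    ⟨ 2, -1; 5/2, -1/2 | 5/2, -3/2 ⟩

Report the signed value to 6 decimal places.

j₁+j₂−J=2  J+j₁−j₂=2  J−j₁+j₂=3  j₁+j₂+J+1=8
(j₁±m₁, j₂±m₂, J±M) = (1,3,2,3,1,4)
P² = 216/35
sum k=1..2:
  [1] −1/4 = -1/4
  [2] +1/12 = 1/12
S = -1/6
C² = P²·S² = 6/35 ; C = -0.414039

-0.414039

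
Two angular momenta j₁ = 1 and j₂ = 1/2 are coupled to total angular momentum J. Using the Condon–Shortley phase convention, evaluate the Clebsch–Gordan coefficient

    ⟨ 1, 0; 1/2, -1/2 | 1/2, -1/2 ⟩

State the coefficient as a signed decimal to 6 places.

j₁+j₂−J=1  J+j₁−j₂=1  J−j₁+j₂=0  j₁+j₂+J+1=3
(j₁±m₁, j₂±m₂, J±M) = (1,1,0,1,0,1)
P² = 1/3
sum k=0..0:
  [0] +1/1 = 1
S = 1
C² = P²·S² = 1/3 ; C = +0.577350

+√(1/3) ≈ +0.577350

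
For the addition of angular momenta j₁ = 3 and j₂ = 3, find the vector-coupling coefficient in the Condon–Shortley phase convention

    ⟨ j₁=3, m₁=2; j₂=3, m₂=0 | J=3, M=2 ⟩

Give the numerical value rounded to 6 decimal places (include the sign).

-0.408248  (= −√(1/6))

√[7·3!3!3!/10! · 5!1!3!3!5!1!] = √(216)
  +(−1)^0/∏(0,3,1,3,2,0)! = 1/72  (running 1/72)
  +(−1)^1/∏(1,2,0,2,3,1)! = -1/24  (running -1/36)
⟨..|..⟩ = √(216)·(-1/36) = -0.408248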